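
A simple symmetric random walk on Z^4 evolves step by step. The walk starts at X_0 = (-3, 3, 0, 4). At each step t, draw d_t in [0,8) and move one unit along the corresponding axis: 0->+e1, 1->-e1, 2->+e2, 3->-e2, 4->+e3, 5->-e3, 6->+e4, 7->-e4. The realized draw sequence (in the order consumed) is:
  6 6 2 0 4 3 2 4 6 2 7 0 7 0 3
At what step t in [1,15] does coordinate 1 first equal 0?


t=0: X=(-3, 3, 0, 4), d=6 → +e4, X_1=(-3, 3, 0, 5)
t=1: X=(-3, 3, 0, 5), d=6 → +e4, X_2=(-3, 3, 0, 6)
t=2: X=(-3, 3, 0, 6), d=2 → +e2, X_3=(-3, 4, 0, 6)
t=3: X=(-3, 4, 0, 6), d=0 → +e1, X_4=(-2, 4, 0, 6)
t=4: X=(-2, 4, 0, 6), d=4 → +e3, X_5=(-2, 4, 1, 6)
t=5: X=(-2, 4, 1, 6), d=3 → -e2, X_6=(-2, 3, 1, 6)
t=6: X=(-2, 3, 1, 6), d=2 → +e2, X_7=(-2, 4, 1, 6)
t=7: X=(-2, 4, 1, 6), d=4 → +e3, X_8=(-2, 4, 2, 6)
t=8: X=(-2, 4, 2, 6), d=6 → +e4, X_9=(-2, 4, 2, 7)
t=9: X=(-2, 4, 2, 7), d=2 → +e2, X_10=(-2, 5, 2, 7)
t=10: X=(-2, 5, 2, 7), d=7 → -e4, X_11=(-2, 5, 2, 6)
t=11: X=(-2, 5, 2, 6), d=0 → +e1, X_12=(-1, 5, 2, 6)
t=12: X=(-1, 5, 2, 6), d=7 → -e4, X_13=(-1, 5, 2, 5)
t=13: X=(-1, 5, 2, 5), d=0 → +e1, X_14=(0, 5, 2, 5)
t=14: X=(0, 5, 2, 5), d=3 → -e2, X_15=(0, 4, 2, 5)

14


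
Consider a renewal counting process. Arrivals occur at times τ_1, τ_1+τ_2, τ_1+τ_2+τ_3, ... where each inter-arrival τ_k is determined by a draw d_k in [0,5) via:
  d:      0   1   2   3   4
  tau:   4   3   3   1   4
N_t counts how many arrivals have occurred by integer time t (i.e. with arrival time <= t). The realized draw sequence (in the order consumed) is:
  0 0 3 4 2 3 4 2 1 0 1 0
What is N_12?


3

draw d_1=0: τ_1=4, arrival time A_1=4
draw d_2=0: τ_2=4, arrival time A_2=8
draw d_3=3: τ_3=1, arrival time A_3=9
draw d_4=4: τ_4=4, arrival time A_4=13
draw d_5=2: τ_5=3, arrival time A_5=16
draw d_6=3: τ_6=1, arrival time A_6=17
draw d_7=4: τ_7=4, arrival time A_7=21
draw d_8=2: τ_8=3, arrival time A_8=24
draw d_9=1: τ_9=3, arrival time A_9=27
draw d_10=0: τ_10=4, arrival time A_10=31
draw d_11=1: τ_11=3, arrival time A_11=34
draw d_12=0: τ_12=4, arrival time A_12=38
N_t over t=0..12: 0:0 1:0 2:0 3:0 4:1 5:1 6:1 7:1 8:2 9:3 10:3 11:3 12:3


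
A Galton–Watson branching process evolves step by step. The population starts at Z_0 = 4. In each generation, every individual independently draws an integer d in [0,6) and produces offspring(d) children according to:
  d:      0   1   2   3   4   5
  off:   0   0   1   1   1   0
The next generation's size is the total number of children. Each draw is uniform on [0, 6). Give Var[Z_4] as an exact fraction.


15/64

Outcome values over d=0..5: [0, 0, 1, 1, 1, 0]
Σy = 3, Σy² = 3, M = 6
μ = 3/6 = 1/2,  σ² = 3/6 − (1/2)² = 1/4
V_0 = 0, E_0 = 4
V_1 = 1/4·E_0 + (1/2)²·V_0 = 1;  E_1 = 2
V_2 = 1/4·E_1 + (1/2)²·V_1 = 3/4;  E_2 = 1
V_3 = 1/4·E_2 + (1/2)²·V_2 = 7/16;  E_3 = 1/2
V_4 = 1/4·E_3 + (1/2)²·V_3 = 15/64;  E_4 = 1/4


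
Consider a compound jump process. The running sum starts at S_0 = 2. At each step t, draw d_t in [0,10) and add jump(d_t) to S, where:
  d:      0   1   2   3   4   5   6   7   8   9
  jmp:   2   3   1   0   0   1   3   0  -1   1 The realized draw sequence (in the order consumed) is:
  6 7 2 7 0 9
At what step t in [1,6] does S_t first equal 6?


t=0: S=2, d=6, jump=3, S_1=5
t=1: S=5, d=7, jump=0, S_2=5
t=2: S=5, d=2, jump=1, S_3=6
t=3: S=6, d=7, jump=0, S_4=6
t=4: S=6, d=0, jump=2, S_5=8
t=5: S=8, d=9, jump=1, S_6=9

3


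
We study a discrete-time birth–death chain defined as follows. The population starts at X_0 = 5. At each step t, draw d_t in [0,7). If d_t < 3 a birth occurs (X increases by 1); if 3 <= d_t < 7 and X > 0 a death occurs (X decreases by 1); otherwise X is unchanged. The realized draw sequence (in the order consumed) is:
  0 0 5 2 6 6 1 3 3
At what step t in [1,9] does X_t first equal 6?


t=0: X=5, d=0 → birth, X_1=6
t=1: X=6, d=0 → birth, X_2=7
t=2: X=7, d=5 → death, X_3=6
t=3: X=6, d=2 → birth, X_4=7
t=4: X=7, d=6 → death, X_5=6
t=5: X=6, d=6 → death, X_6=5
t=6: X=5, d=1 → birth, X_7=6
t=7: X=6, d=3 → death, X_8=5
t=8: X=5, d=3 → death, X_9=4

1


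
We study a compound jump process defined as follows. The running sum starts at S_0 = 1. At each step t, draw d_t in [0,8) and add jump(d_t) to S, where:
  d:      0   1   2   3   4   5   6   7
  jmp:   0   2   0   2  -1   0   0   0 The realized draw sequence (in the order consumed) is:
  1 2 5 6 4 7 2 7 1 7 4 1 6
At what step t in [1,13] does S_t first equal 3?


t=0: S=1, d=1, jump=2, S_1=3
t=1: S=3, d=2, jump=0, S_2=3
t=2: S=3, d=5, jump=0, S_3=3
t=3: S=3, d=6, jump=0, S_4=3
t=4: S=3, d=4, jump=-1, S_5=2
t=5: S=2, d=7, jump=0, S_6=2
t=6: S=2, d=2, jump=0, S_7=2
t=7: S=2, d=7, jump=0, S_8=2
t=8: S=2, d=1, jump=2, S_9=4
t=9: S=4, d=7, jump=0, S_10=4
t=10: S=4, d=4, jump=-1, S_11=3
t=11: S=3, d=1, jump=2, S_12=5
t=12: S=5, d=6, jump=0, S_13=5

1


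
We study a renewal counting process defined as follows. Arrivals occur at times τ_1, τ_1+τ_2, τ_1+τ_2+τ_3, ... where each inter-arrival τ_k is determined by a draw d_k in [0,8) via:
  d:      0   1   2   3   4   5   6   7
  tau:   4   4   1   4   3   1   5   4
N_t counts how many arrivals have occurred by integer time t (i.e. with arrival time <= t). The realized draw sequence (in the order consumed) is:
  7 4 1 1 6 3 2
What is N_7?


draw d_1=7: τ_1=4, arrival time A_1=4
draw d_2=4: τ_2=3, arrival time A_2=7
draw d_3=1: τ_3=4, arrival time A_3=11
draw d_4=1: τ_4=4, arrival time A_4=15
draw d_5=6: τ_5=5, arrival time A_5=20
draw d_6=3: τ_6=4, arrival time A_6=24
draw d_7=2: τ_7=1, arrival time A_7=25
N_t over t=0..7: 0:0 1:0 2:0 3:0 4:1 5:1 6:1 7:2

2


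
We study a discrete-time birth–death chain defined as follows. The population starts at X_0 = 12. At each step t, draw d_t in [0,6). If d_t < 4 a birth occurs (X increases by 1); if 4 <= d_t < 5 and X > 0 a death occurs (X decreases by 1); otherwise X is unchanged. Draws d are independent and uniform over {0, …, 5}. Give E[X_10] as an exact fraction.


17

X can drop by at most 1 per step and X_0 = 12 > T = 10, so X_t >= 12 − t >= 2 > 0 for every t <= 10: the floor at 0 (the 'and X > 0' condition) never binds. Hence X_10 = X_0 + Σ_{t<10} Y_t with i.i.d. increments Y_t = y(d_t) ∈ {+1, −1, 0}.
Outcome values over d=0..5: [1, 1, 1, 1, -1, 0]
Σy = 3, Σy² = 5, M = 6
μ = 3/6 = 1/2,  σ² = 5/6 − (1/2)² = 7/12
E[X_10] = 12 + 10·(1/2) = 17


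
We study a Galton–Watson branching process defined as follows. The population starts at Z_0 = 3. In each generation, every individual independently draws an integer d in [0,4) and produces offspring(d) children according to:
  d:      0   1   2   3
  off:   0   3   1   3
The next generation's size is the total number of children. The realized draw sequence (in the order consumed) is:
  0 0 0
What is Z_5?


gen 0: Z_0=3, draws=[0, 0, 0], offspring=[0, 0, 0], Z_1=0
gen 1: Z_1=0, draws=[], offspring=[], Z_2=0
gen 2: Z_2=0, draws=[], offspring=[], Z_3=0
gen 3: Z_3=0, draws=[], offspring=[], Z_4=0
gen 4: Z_4=0, draws=[], offspring=[], Z_5=0

0


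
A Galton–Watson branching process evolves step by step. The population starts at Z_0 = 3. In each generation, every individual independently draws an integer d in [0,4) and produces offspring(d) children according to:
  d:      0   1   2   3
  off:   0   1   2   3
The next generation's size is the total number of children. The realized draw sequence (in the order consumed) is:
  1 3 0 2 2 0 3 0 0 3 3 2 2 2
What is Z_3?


12

gen 0: Z_0=3, draws=[1, 3, 0], offspring=[1, 3, 0], Z_1=4
gen 1: Z_1=4, draws=[2, 2, 0, 3], offspring=[2, 2, 0, 3], Z_2=7
gen 2: Z_2=7, draws=[0, 0, 3, 3, 2, 2, 2], offspring=[0, 0, 3, 3, 2, 2, 2], Z_3=12


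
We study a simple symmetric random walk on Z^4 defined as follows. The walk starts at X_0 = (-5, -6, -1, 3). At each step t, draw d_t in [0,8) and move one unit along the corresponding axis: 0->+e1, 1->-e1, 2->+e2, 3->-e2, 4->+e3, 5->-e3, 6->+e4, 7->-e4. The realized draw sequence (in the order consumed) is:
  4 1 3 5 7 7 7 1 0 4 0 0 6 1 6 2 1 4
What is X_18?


t=0: X=(-5, -6, -1, 3), d=4 → +e3, X_1=(-5, -6, 0, 3)
t=1: X=(-5, -6, 0, 3), d=1 → -e1, X_2=(-6, -6, 0, 3)
t=2: X=(-6, -6, 0, 3), d=3 → -e2, X_3=(-6, -7, 0, 3)
t=3: X=(-6, -7, 0, 3), d=5 → -e3, X_4=(-6, -7, -1, 3)
t=4: X=(-6, -7, -1, 3), d=7 → -e4, X_5=(-6, -7, -1, 2)
t=5: X=(-6, -7, -1, 2), d=7 → -e4, X_6=(-6, -7, -1, 1)
t=6: X=(-6, -7, -1, 1), d=7 → -e4, X_7=(-6, -7, -1, 0)
t=7: X=(-6, -7, -1, 0), d=1 → -e1, X_8=(-7, -7, -1, 0)
t=8: X=(-7, -7, -1, 0), d=0 → +e1, X_9=(-6, -7, -1, 0)
t=9: X=(-6, -7, -1, 0), d=4 → +e3, X_10=(-6, -7, 0, 0)
t=10: X=(-6, -7, 0, 0), d=0 → +e1, X_11=(-5, -7, 0, 0)
t=11: X=(-5, -7, 0, 0), d=0 → +e1, X_12=(-4, -7, 0, 0)
t=12: X=(-4, -7, 0, 0), d=6 → +e4, X_13=(-4, -7, 0, 1)
t=13: X=(-4, -7, 0, 1), d=1 → -e1, X_14=(-5, -7, 0, 1)
t=14: X=(-5, -7, 0, 1), d=6 → +e4, X_15=(-5, -7, 0, 2)
t=15: X=(-5, -7, 0, 2), d=2 → +e2, X_16=(-5, -6, 0, 2)
t=16: X=(-5, -6, 0, 2), d=1 → -e1, X_17=(-6, -6, 0, 2)
t=17: X=(-6, -6, 0, 2), d=4 → +e3, X_18=(-6, -6, 1, 2)

(-6, -6, 1, 2)


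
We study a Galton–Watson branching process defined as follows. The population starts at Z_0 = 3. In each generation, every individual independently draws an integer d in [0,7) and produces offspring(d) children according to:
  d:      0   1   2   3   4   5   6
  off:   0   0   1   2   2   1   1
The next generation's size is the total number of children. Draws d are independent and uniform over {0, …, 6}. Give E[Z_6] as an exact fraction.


Outcome values over d=0..6: [0, 0, 1, 2, 2, 1, 1]
Σy = 7, Σy² = 11, M = 7
μ = 7/7 = 1,  σ² = 11/7 − (1)² = 4/7
E[Z_0] = 3
E[Z_1] = 1·E[Z_0] = 3
E[Z_2] = 1·E[Z_1] = 3
E[Z_3] = 1·E[Z_2] = 3
E[Z_4] = 1·E[Z_3] = 3
E[Z_5] = 1·E[Z_4] = 3
E[Z_6] = 1·E[Z_5] = 3

3


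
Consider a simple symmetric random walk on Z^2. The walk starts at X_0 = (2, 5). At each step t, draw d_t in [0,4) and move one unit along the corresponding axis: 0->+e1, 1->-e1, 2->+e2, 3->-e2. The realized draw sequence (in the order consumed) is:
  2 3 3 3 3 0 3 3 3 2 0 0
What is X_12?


(5, 0)

t=0: X=(2, 5), d=2 → +e2, X_1=(2, 6)
t=1: X=(2, 6), d=3 → -e2, X_2=(2, 5)
t=2: X=(2, 5), d=3 → -e2, X_3=(2, 4)
t=3: X=(2, 4), d=3 → -e2, X_4=(2, 3)
t=4: X=(2, 3), d=3 → -e2, X_5=(2, 2)
t=5: X=(2, 2), d=0 → +e1, X_6=(3, 2)
t=6: X=(3, 2), d=3 → -e2, X_7=(3, 1)
t=7: X=(3, 1), d=3 → -e2, X_8=(3, 0)
t=8: X=(3, 0), d=3 → -e2, X_9=(3, -1)
t=9: X=(3, -1), d=2 → +e2, X_10=(3, 0)
t=10: X=(3, 0), d=0 → +e1, X_11=(4, 0)
t=11: X=(4, 0), d=0 → +e1, X_12=(5, 0)


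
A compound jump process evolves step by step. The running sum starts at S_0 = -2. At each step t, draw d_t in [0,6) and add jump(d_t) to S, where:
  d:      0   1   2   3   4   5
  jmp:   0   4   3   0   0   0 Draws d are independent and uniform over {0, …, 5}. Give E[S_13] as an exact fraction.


Outcome values over d=0..5: [0, 4, 3, 0, 0, 0]
Σy = 7, Σy² = 25, M = 6
μ = 7/6 = 7/6,  σ² = 25/6 − (7/6)² = 101/36
E[S_13] = -2 + 13·(7/6) = 79/6

79/6


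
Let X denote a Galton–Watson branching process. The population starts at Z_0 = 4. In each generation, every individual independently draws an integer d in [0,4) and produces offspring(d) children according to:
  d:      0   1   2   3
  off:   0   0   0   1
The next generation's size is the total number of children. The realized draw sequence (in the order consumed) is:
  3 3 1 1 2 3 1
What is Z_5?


0

gen 0: Z_0=4, draws=[3, 3, 1, 1], offspring=[1, 1, 0, 0], Z_1=2
gen 1: Z_1=2, draws=[2, 3], offspring=[0, 1], Z_2=1
gen 2: Z_2=1, draws=[1], offspring=[0], Z_3=0
gen 3: Z_3=0, draws=[], offspring=[], Z_4=0
gen 4: Z_4=0, draws=[], offspring=[], Z_5=0


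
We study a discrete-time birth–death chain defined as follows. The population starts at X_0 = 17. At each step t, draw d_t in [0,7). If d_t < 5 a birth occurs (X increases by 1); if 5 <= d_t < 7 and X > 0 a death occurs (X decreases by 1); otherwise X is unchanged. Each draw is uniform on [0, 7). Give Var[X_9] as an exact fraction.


360/49

X can drop by at most 1 per step and X_0 = 17 > T = 9, so X_t >= 17 − t >= 8 > 0 for every t <= 9: the floor at 0 (the 'and X > 0' condition) never binds. Hence X_9 = X_0 + Σ_{t<9} Y_t with i.i.d. increments Y_t = y(d_t) ∈ {+1, −1, 0}.
Outcome values over d=0..6: [1, 1, 1, 1, 1, -1, -1]
Σy = 3, Σy² = 7, M = 7
μ = 3/7 = 3/7,  σ² = 7/7 − (3/7)² = 40/49
Independent increments: Var[X_9] = 9·σ² = 9·(40/49) = 360/49


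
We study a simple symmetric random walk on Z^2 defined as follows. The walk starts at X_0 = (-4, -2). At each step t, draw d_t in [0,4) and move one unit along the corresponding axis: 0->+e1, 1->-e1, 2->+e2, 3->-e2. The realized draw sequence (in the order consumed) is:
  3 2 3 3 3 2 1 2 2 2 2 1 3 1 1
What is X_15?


(-8, -1)

t=0: X=(-4, -2), d=3 → -e2, X_1=(-4, -3)
t=1: X=(-4, -3), d=2 → +e2, X_2=(-4, -2)
t=2: X=(-4, -2), d=3 → -e2, X_3=(-4, -3)
t=3: X=(-4, -3), d=3 → -e2, X_4=(-4, -4)
t=4: X=(-4, -4), d=3 → -e2, X_5=(-4, -5)
t=5: X=(-4, -5), d=2 → +e2, X_6=(-4, -4)
t=6: X=(-4, -4), d=1 → -e1, X_7=(-5, -4)
t=7: X=(-5, -4), d=2 → +e2, X_8=(-5, -3)
t=8: X=(-5, -3), d=2 → +e2, X_9=(-5, -2)
t=9: X=(-5, -2), d=2 → +e2, X_10=(-5, -1)
t=10: X=(-5, -1), d=2 → +e2, X_11=(-5, 0)
t=11: X=(-5, 0), d=1 → -e1, X_12=(-6, 0)
t=12: X=(-6, 0), d=3 → -e2, X_13=(-6, -1)
t=13: X=(-6, -1), d=1 → -e1, X_14=(-7, -1)
t=14: X=(-7, -1), d=1 → -e1, X_15=(-8, -1)


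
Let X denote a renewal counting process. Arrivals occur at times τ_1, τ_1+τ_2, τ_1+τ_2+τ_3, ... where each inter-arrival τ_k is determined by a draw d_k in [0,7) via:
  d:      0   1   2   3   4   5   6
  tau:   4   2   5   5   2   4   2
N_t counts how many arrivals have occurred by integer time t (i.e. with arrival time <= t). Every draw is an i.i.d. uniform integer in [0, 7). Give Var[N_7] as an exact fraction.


Inter-arrival values over d=0..6: [4, 2, 5, 5, 2, 4, 2]
Each d has probability 1/7, so the pmf of τ is: f(2) = 3/7, f(4) = 2/7, f(5) = 2/7
Let p_n(j) = P(N_n = j), with p_0 = [1]. Condition on τ_1: p_n(0) = P(τ > n), and for j >= 1, p_n(j) = Σ_{k<=n} f(k)·p_{n−k}(j−1)
p_1 = [1]  (j = 0)
p_2 = [4/7, 3/7]  (j = 0..1)
p_3 = [4/7, 3/7]  (j = 0..1)
p_4 = [2/7, 26/49, 9/49]  (j = 0..2)
p_5 = [0, 40/49, 9/49]  (j = 0..2)
p_6 = [0, 4/7, 120/343, 27/343]  (j = 0..3)
p_7 = [0, 16/49, 204/343, 27/343]  (j = 0..3)
E[N_7] = Σ j·p_7(j) = 601/343;  E[N_7²] = Σ j²·p_7(j) = 1171/343
Var[N_7] = 1171/343 − (601/343)² = 40452/117649

40452/117649


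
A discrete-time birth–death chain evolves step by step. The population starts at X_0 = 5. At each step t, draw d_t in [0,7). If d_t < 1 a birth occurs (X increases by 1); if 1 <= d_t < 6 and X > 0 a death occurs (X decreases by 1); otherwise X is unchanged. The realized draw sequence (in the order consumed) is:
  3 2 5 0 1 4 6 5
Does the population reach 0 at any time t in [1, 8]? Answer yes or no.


yes

t=0: X=5, d=3 → death, X_1=4
t=1: X=4, d=2 → death, X_2=3
t=2: X=3, d=5 → death, X_3=2
t=3: X=2, d=0 → birth, X_4=3
t=4: X=3, d=1 → death, X_5=2
t=5: X=2, d=4 → death, X_6=1
t=6: X=1, d=6 → hold, X_7=1
t=7: X=1, d=5 → death, X_8=0


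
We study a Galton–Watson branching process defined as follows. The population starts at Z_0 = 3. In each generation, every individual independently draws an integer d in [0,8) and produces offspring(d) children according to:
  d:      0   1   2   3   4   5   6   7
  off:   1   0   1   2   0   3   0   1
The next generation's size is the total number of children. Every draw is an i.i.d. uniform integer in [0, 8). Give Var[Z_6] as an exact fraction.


18

Outcome values over d=0..7: [1, 0, 1, 2, 0, 3, 0, 1]
Σy = 8, Σy² = 16, M = 8
μ = 8/8 = 1,  σ² = 16/8 − (1)² = 1
V_0 = 0, E_0 = 3
V_1 = 1·E_0 + (1)²·V_0 = 3;  E_1 = 3
V_2 = 1·E_1 + (1)²·V_1 = 6;  E_2 = 3
V_3 = 1·E_2 + (1)²·V_2 = 9;  E_3 = 3
V_4 = 1·E_3 + (1)²·V_3 = 12;  E_4 = 3
V_5 = 1·E_4 + (1)²·V_4 = 15;  E_5 = 3
V_6 = 1·E_5 + (1)²·V_5 = 18;  E_6 = 3


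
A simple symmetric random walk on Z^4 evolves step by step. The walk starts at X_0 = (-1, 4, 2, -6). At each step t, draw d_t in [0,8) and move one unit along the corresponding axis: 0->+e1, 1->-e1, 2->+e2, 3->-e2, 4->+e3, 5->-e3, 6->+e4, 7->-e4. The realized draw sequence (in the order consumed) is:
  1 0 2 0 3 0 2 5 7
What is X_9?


(1, 5, 1, -7)

t=0: X=(-1, 4, 2, -6), d=1 → -e1, X_1=(-2, 4, 2, -6)
t=1: X=(-2, 4, 2, -6), d=0 → +e1, X_2=(-1, 4, 2, -6)
t=2: X=(-1, 4, 2, -6), d=2 → +e2, X_3=(-1, 5, 2, -6)
t=3: X=(-1, 5, 2, -6), d=0 → +e1, X_4=(0, 5, 2, -6)
t=4: X=(0, 5, 2, -6), d=3 → -e2, X_5=(0, 4, 2, -6)
t=5: X=(0, 4, 2, -6), d=0 → +e1, X_6=(1, 4, 2, -6)
t=6: X=(1, 4, 2, -6), d=2 → +e2, X_7=(1, 5, 2, -6)
t=7: X=(1, 5, 2, -6), d=5 → -e3, X_8=(1, 5, 1, -6)
t=8: X=(1, 5, 1, -6), d=7 → -e4, X_9=(1, 5, 1, -7)


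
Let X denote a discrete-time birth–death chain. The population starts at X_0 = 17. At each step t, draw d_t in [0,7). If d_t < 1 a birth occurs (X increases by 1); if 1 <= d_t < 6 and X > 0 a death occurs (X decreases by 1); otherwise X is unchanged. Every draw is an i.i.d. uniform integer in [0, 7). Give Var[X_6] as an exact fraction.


156/49

X can drop by at most 1 per step and X_0 = 17 > T = 6, so X_t >= 17 − t >= 11 > 0 for every t <= 6: the floor at 0 (the 'and X > 0' condition) never binds. Hence X_6 = X_0 + Σ_{t<6} Y_t with i.i.d. increments Y_t = y(d_t) ∈ {+1, −1, 0}.
Outcome values over d=0..6: [1, -1, -1, -1, -1, -1, 0]
Σy = -4, Σy² = 6, M = 7
μ = -4/7 = -4/7,  σ² = 6/7 − (-4/7)² = 26/49
Independent increments: Var[X_6] = 6·σ² = 6·(26/49) = 156/49


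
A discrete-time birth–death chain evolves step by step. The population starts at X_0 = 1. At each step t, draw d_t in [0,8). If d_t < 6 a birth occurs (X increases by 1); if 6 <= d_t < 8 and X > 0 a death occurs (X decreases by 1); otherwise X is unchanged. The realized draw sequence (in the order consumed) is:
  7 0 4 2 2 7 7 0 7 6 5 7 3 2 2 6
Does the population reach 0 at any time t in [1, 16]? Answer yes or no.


t=0: X=1, d=7 → death, X_1=0
t=1: X=0, d=0 → birth, X_2=1
t=2: X=1, d=4 → birth, X_3=2
t=3: X=2, d=2 → birth, X_4=3
t=4: X=3, d=2 → birth, X_5=4
t=5: X=4, d=7 → death, X_6=3
t=6: X=3, d=7 → death, X_7=2
t=7: X=2, d=0 → birth, X_8=3
t=8: X=3, d=7 → death, X_9=2
t=9: X=2, d=6 → death, X_10=1
t=10: X=1, d=5 → birth, X_11=2
t=11: X=2, d=7 → death, X_12=1
t=12: X=1, d=3 → birth, X_13=2
t=13: X=2, d=2 → birth, X_14=3
t=14: X=3, d=2 → birth, X_15=4
t=15: X=4, d=6 → death, X_16=3

yes


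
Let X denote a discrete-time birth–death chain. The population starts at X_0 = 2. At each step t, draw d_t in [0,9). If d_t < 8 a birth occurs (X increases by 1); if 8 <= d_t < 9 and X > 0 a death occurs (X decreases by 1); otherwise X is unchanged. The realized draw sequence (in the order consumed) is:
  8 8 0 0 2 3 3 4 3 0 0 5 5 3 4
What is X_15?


t=0: X=2, d=8 → death, X_1=1
t=1: X=1, d=8 → death, X_2=0
t=2: X=0, d=0 → birth, X_3=1
t=3: X=1, d=0 → birth, X_4=2
t=4: X=2, d=2 → birth, X_5=3
t=5: X=3, d=3 → birth, X_6=4
t=6: X=4, d=3 → birth, X_7=5
t=7: X=5, d=4 → birth, X_8=6
t=8: X=6, d=3 → birth, X_9=7
t=9: X=7, d=0 → birth, X_10=8
t=10: X=8, d=0 → birth, X_11=9
t=11: X=9, d=5 → birth, X_12=10
t=12: X=10, d=5 → birth, X_13=11
t=13: X=11, d=3 → birth, X_14=12
t=14: X=12, d=4 → birth, X_15=13

13


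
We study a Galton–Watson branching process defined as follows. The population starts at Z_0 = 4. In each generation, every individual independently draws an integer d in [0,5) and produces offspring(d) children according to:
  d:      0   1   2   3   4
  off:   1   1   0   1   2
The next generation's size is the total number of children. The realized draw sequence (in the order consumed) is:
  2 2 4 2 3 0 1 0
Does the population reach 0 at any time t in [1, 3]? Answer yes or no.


no

gen 0: Z_0=4, draws=[2, 2, 4, 2], offspring=[0, 0, 2, 0], Z_1=2
gen 1: Z_1=2, draws=[3, 0], offspring=[1, 1], Z_2=2
gen 2: Z_2=2, draws=[1, 0], offspring=[1, 1], Z_3=2


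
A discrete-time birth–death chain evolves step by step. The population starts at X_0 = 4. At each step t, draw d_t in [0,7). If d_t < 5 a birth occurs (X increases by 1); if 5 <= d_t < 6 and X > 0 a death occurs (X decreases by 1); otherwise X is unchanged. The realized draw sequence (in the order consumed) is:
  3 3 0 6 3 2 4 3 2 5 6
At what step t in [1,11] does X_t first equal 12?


t=0: X=4, d=3 → birth, X_1=5
t=1: X=5, d=3 → birth, X_2=6
t=2: X=6, d=0 → birth, X_3=7
t=3: X=7, d=6 → hold, X_4=7
t=4: X=7, d=3 → birth, X_5=8
t=5: X=8, d=2 → birth, X_6=9
t=6: X=9, d=4 → birth, X_7=10
t=7: X=10, d=3 → birth, X_8=11
t=8: X=11, d=2 → birth, X_9=12
t=9: X=12, d=5 → death, X_10=11
t=10: X=11, d=6 → hold, X_11=11

9


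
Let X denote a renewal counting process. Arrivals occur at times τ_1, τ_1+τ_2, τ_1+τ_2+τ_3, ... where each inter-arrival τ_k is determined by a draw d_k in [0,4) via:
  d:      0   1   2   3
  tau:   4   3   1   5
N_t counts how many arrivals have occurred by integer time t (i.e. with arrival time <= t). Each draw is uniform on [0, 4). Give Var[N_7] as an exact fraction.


Inter-arrival values over d=0..3: [4, 3, 1, 5]
Each d has probability 1/4, so the pmf of τ is: f(1) = 1/4, f(3) = 1/4, f(4) = 1/4, f(5) = 1/4
Let p_n(j) = P(N_n = j), with p_0 = [1]. Condition on τ_1: p_n(0) = P(τ > n), and for j >= 1, p_n(j) = Σ_{k<=n} f(k)·p_{n−k}(j−1)
p_1 = [3/4, 1/4]  (j = 0..1)
p_2 = [3/4, 3/16, 1/16]  (j = 0..2)
p_3 = [1/2, 7/16, 3/64, 1/64]  (j = 0..3)
p_4 = [1/4, 9/16, 11/64, 3/256, 1/256]  (j = 0..4)
p_5 = [0, 11/16, 1/4, 15/256, 3/1024, 1/1024]  (j = 0..5)
p_6 = [0, 1/2, 25/64, 23/256, 19/1024, 3/4096, 1/4096]  (j = 0..6)
p_7 = [0, 3/8, 27/64, 43/256, 15/512, 23/4096, 3/16384, 1/16384]  (j = 0..7)
E[N_7] = Σ j·p_7(j) = 30629/16384;  E[N_7²] = Σ j²·p_7(j) = 68697/16384
Var[N_7] = 68697/16384 − (30629/16384)² = 187396007/268435456

187396007/268435456


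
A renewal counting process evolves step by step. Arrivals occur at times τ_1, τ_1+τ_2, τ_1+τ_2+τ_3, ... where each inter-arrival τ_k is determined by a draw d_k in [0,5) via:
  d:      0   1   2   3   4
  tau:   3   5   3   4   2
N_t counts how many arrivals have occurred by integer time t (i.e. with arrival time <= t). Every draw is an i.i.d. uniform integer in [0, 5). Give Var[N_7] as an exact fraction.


4786/15625

Inter-arrival values over d=0..4: [3, 5, 3, 4, 2]
Each d has probability 1/5, so the pmf of τ is: f(2) = 1/5, f(3) = 2/5, f(4) = 1/5, f(5) = 1/5
Let p_n(j) = P(N_n = j), with p_0 = [1]. Condition on τ_1: p_n(0) = P(τ > n), and for j >= 1, p_n(j) = Σ_{k<=n} f(k)·p_{n−k}(j−1)
p_1 = [1]  (j = 0)
p_2 = [4/5, 1/5]  (j = 0..1)
p_3 = [2/5, 3/5]  (j = 0..1)
p_4 = [1/5, 19/25, 1/25]  (j = 0..2)
p_5 = [0, 4/5, 1/5]  (j = 0..2)
p_6 = [0, 14/25, 54/125, 1/125]  (j = 0..3)
p_7 = [0, 8/25, 78/125, 7/125]  (j = 0..3)
E[N_7] = Σ j·p_7(j) = 217/125;  E[N_7²] = Σ j²·p_7(j) = 83/25
Var[N_7] = 83/25 − (217/125)² = 4786/15625


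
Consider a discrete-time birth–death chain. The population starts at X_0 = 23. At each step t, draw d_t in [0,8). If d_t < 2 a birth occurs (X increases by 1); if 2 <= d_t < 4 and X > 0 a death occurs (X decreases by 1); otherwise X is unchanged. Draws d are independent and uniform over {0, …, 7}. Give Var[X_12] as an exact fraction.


6

X can drop by at most 1 per step and X_0 = 23 > T = 12, so X_t >= 23 − t >= 11 > 0 for every t <= 12: the floor at 0 (the 'and X > 0' condition) never binds. Hence X_12 = X_0 + Σ_{t<12} Y_t with i.i.d. increments Y_t = y(d_t) ∈ {+1, −1, 0}.
Outcome values over d=0..7: [1, 1, -1, -1, 0, 0, 0, 0]
Σy = 0, Σy² = 4, M = 8
μ = 0/8 = 0,  σ² = 4/8 − (0)² = 1/2
Independent increments: Var[X_12] = 12·σ² = 12·(1/2) = 6


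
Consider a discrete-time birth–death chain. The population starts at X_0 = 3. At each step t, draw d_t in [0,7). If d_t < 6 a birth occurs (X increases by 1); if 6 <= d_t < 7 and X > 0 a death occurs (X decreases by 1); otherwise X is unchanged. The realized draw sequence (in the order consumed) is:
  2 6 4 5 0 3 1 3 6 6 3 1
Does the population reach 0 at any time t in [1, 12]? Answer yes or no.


t=0: X=3, d=2 → birth, X_1=4
t=1: X=4, d=6 → death, X_2=3
t=2: X=3, d=4 → birth, X_3=4
t=3: X=4, d=5 → birth, X_4=5
t=4: X=5, d=0 → birth, X_5=6
t=5: X=6, d=3 → birth, X_6=7
t=6: X=7, d=1 → birth, X_7=8
t=7: X=8, d=3 → birth, X_8=9
t=8: X=9, d=6 → death, X_9=8
t=9: X=8, d=6 → death, X_10=7
t=10: X=7, d=3 → birth, X_11=8
t=11: X=8, d=1 → birth, X_12=9

no


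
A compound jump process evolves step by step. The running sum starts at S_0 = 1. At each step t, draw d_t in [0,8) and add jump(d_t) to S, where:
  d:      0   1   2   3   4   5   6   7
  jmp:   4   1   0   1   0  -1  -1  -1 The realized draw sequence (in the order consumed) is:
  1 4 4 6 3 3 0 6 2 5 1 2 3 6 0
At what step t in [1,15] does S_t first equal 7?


t=0: S=1, d=1, jump=1, S_1=2
t=1: S=2, d=4, jump=0, S_2=2
t=2: S=2, d=4, jump=0, S_3=2
t=3: S=2, d=6, jump=-1, S_4=1
t=4: S=1, d=3, jump=1, S_5=2
t=5: S=2, d=3, jump=1, S_6=3
t=6: S=3, d=0, jump=4, S_7=7
t=7: S=7, d=6, jump=-1, S_8=6
t=8: S=6, d=2, jump=0, S_9=6
t=9: S=6, d=5, jump=-1, S_10=5
t=10: S=5, d=1, jump=1, S_11=6
t=11: S=6, d=2, jump=0, S_12=6
t=12: S=6, d=3, jump=1, S_13=7
t=13: S=7, d=6, jump=-1, S_14=6
t=14: S=6, d=0, jump=4, S_15=10

7


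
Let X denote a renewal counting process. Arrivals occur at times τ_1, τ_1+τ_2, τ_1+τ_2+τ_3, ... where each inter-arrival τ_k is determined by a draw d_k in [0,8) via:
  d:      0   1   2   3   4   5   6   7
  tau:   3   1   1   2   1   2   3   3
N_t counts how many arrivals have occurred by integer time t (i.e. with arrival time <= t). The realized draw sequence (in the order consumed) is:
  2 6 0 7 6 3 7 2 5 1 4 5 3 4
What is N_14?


5

draw d_1=2: τ_1=1, arrival time A_1=1
draw d_2=6: τ_2=3, arrival time A_2=4
draw d_3=0: τ_3=3, arrival time A_3=7
draw d_4=7: τ_4=3, arrival time A_4=10
draw d_5=6: τ_5=3, arrival time A_5=13
draw d_6=3: τ_6=2, arrival time A_6=15
draw d_7=7: τ_7=3, arrival time A_7=18
draw d_8=2: τ_8=1, arrival time A_8=19
draw d_9=5: τ_9=2, arrival time A_9=21
draw d_10=1: τ_10=1, arrival time A_10=22
draw d_11=4: τ_11=1, arrival time A_11=23
draw d_12=5: τ_12=2, arrival time A_12=25
draw d_13=3: τ_13=2, arrival time A_13=27
draw d_14=4: τ_14=1, arrival time A_14=28
N_t over t=0..14: 0:0 1:1 2:1 3:1 4:2 5:2 6:2 7:3 8:3 9:3 10:4 11:4 12:4 13:5 14:5


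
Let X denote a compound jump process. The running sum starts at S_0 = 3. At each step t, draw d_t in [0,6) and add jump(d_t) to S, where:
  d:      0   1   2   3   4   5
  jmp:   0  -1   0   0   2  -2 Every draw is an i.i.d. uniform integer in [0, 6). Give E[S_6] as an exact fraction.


Outcome values over d=0..5: [0, -1, 0, 0, 2, -2]
Σy = -1, Σy² = 9, M = 6
μ = -1/6 = -1/6,  σ² = 9/6 − (-1/6)² = 53/36
E[S_6] = 3 + 6·(-1/6) = 2

2


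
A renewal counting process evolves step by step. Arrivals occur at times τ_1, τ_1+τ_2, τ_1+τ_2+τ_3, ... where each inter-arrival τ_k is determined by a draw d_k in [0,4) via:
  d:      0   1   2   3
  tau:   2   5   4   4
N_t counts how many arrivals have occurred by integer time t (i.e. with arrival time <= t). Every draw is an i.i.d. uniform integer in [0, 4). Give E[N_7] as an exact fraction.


Inter-arrival values over d=0..3: [2, 5, 4, 4]
Each d has probability 1/4, so the pmf of τ is: f(2) = 1/4, f(4) = 1/2, f(5) = 1/4
Renewal equation for m(n) = E[N_n]: condition on τ_1 = k (if k <= n, one arrival plus a fresh copy on the remaining n−k steps): m(n) = F(n) + Σ_{k<=n} f(k)·m(n−k), where F(n) = P(τ <= n) and m(0) = 0
m(1) = F(1) = 0
m(2) = F(2) = 1/4
m(3) = F(3) = 1/4
m(4) = F(4) + f(2)·m(2) = 3/4 + 1/4·1/4 = 13/16
m(5) = F(5) + f(2)·m(3) = 1 + 1/4·1/4 = 17/16
m(6) = F(6) + f(2)·m(4) + f(4)·m(2) = 1 + 1/4·13/16 + 1/2·1/4 = 85/64
m(7) = F(7) + f(2)·m(5) + f(4)·m(3) + f(5)·m(2) = 1 + 1/4·17/16 + 1/2·1/4 + 1/4·1/4 = 93/64
E[N_7] = m(7) = 93/64

93/64


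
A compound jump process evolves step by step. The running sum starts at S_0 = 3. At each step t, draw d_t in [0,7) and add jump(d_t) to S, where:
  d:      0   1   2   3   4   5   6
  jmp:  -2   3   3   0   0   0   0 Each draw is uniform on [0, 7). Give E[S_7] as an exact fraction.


Outcome values over d=0..6: [-2, 3, 3, 0, 0, 0, 0]
Σy = 4, Σy² = 22, M = 7
μ = 4/7 = 4/7,  σ² = 22/7 − (4/7)² = 138/49
E[S_7] = 3 + 7·(4/7) = 7

7


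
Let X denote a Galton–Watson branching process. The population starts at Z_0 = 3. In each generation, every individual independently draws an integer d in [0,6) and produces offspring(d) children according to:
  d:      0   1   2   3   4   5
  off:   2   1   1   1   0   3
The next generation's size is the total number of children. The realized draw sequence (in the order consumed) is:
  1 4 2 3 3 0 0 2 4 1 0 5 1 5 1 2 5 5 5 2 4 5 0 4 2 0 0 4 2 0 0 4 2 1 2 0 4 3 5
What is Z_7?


19

gen 0: Z_0=3, draws=[1, 4, 2], offspring=[1, 0, 1], Z_1=2
gen 1: Z_1=2, draws=[3, 3], offspring=[1, 1], Z_2=2
gen 2: Z_2=2, draws=[0, 0], offspring=[2, 2], Z_3=4
gen 3: Z_3=4, draws=[2, 4, 1, 0], offspring=[1, 0, 1, 2], Z_4=4
gen 4: Z_4=4, draws=[5, 1, 5, 1], offspring=[3, 1, 3, 1], Z_5=8
gen 5: Z_5=8, draws=[2, 5, 5, 5, 2, 4, 5, 0], offspring=[1, 3, 3, 3, 1, 0, 3, 2], Z_6=16
gen 6: Z_6=16, draws=[4, 2, 0, 0, 4, 2, 0, 0, 4, 2, 1, 2, 0, 4, 3, 5], offspring=[0, 1, 2, 2, 0, 1, 2, 2, 0, 1, 1, 1, 2, 0, 1, 3], Z_7=19


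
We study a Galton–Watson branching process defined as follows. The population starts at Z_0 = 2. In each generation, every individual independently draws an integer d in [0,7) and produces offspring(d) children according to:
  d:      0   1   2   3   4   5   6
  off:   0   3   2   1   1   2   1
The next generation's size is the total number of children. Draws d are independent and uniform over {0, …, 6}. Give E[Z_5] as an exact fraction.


200000/16807

Outcome values over d=0..6: [0, 3, 2, 1, 1, 2, 1]
Σy = 10, Σy² = 20, M = 7
μ = 10/7 = 10/7,  σ² = 20/7 − (10/7)² = 40/49
E[Z_0] = 2
E[Z_1] = 10/7·E[Z_0] = 20/7
E[Z_2] = 10/7·E[Z_1] = 200/49
E[Z_3] = 10/7·E[Z_2] = 2000/343
E[Z_4] = 10/7·E[Z_3] = 20000/2401
E[Z_5] = 10/7·E[Z_4] = 200000/16807


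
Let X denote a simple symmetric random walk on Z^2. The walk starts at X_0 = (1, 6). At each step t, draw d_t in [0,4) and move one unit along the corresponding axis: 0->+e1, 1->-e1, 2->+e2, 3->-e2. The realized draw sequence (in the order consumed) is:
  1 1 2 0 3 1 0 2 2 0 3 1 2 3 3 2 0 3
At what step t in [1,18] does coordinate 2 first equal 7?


3

t=0: X=(1, 6), d=1 → -e1, X_1=(0, 6)
t=1: X=(0, 6), d=1 → -e1, X_2=(-1, 6)
t=2: X=(-1, 6), d=2 → +e2, X_3=(-1, 7)
t=3: X=(-1, 7), d=0 → +e1, X_4=(0, 7)
t=4: X=(0, 7), d=3 → -e2, X_5=(0, 6)
t=5: X=(0, 6), d=1 → -e1, X_6=(-1, 6)
t=6: X=(-1, 6), d=0 → +e1, X_7=(0, 6)
t=7: X=(0, 6), d=2 → +e2, X_8=(0, 7)
t=8: X=(0, 7), d=2 → +e2, X_9=(0, 8)
t=9: X=(0, 8), d=0 → +e1, X_10=(1, 8)
t=10: X=(1, 8), d=3 → -e2, X_11=(1, 7)
t=11: X=(1, 7), d=1 → -e1, X_12=(0, 7)
t=12: X=(0, 7), d=2 → +e2, X_13=(0, 8)
t=13: X=(0, 8), d=3 → -e2, X_14=(0, 7)
t=14: X=(0, 7), d=3 → -e2, X_15=(0, 6)
t=15: X=(0, 6), d=2 → +e2, X_16=(0, 7)
t=16: X=(0, 7), d=0 → +e1, X_17=(1, 7)
t=17: X=(1, 7), d=3 → -e2, X_18=(1, 6)


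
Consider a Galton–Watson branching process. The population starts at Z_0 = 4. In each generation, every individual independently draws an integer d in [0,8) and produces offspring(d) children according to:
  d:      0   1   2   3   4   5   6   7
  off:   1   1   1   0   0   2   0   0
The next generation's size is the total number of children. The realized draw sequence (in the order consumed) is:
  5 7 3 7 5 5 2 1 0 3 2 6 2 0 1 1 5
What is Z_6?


3

gen 0: Z_0=4, draws=[5, 7, 3, 7], offspring=[2, 0, 0, 0], Z_1=2
gen 1: Z_1=2, draws=[5, 5], offspring=[2, 2], Z_2=4
gen 2: Z_2=4, draws=[2, 1, 0, 3], offspring=[1, 1, 1, 0], Z_3=3
gen 3: Z_3=3, draws=[2, 6, 2], offspring=[1, 0, 1], Z_4=2
gen 4: Z_4=2, draws=[0, 1], offspring=[1, 1], Z_5=2
gen 5: Z_5=2, draws=[1, 5], offspring=[1, 2], Z_6=3


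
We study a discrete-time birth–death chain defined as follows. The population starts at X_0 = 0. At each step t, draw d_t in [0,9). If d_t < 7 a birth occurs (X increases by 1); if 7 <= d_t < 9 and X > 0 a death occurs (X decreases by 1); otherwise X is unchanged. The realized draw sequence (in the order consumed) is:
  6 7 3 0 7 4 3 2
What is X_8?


4

t=0: X=0, d=6 → birth, X_1=1
t=1: X=1, d=7 → death, X_2=0
t=2: X=0, d=3 → birth, X_3=1
t=3: X=1, d=0 → birth, X_4=2
t=4: X=2, d=7 → death, X_5=1
t=5: X=1, d=4 → birth, X_6=2
t=6: X=2, d=3 → birth, X_7=3
t=7: X=3, d=2 → birth, X_8=4


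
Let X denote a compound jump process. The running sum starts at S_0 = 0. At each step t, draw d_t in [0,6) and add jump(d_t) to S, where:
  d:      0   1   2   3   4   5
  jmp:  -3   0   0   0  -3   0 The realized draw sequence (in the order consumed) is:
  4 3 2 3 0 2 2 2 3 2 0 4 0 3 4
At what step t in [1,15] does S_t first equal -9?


t=0: S=0, d=4, jump=-3, S_1=-3
t=1: S=-3, d=3, jump=0, S_2=-3
t=2: S=-3, d=2, jump=0, S_3=-3
t=3: S=-3, d=3, jump=0, S_4=-3
t=4: S=-3, d=0, jump=-3, S_5=-6
t=5: S=-6, d=2, jump=0, S_6=-6
t=6: S=-6, d=2, jump=0, S_7=-6
t=7: S=-6, d=2, jump=0, S_8=-6
t=8: S=-6, d=3, jump=0, S_9=-6
t=9: S=-6, d=2, jump=0, S_10=-6
t=10: S=-6, d=0, jump=-3, S_11=-9
t=11: S=-9, d=4, jump=-3, S_12=-12
t=12: S=-12, d=0, jump=-3, S_13=-15
t=13: S=-15, d=3, jump=0, S_14=-15
t=14: S=-15, d=4, jump=-3, S_15=-18

11


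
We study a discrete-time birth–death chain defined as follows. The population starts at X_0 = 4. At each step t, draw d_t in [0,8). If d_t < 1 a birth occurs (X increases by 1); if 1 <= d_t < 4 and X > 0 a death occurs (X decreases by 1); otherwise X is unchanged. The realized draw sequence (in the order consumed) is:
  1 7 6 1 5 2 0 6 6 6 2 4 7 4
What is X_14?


t=0: X=4, d=1 → death, X_1=3
t=1: X=3, d=7 → hold, X_2=3
t=2: X=3, d=6 → hold, X_3=3
t=3: X=3, d=1 → death, X_4=2
t=4: X=2, d=5 → hold, X_5=2
t=5: X=2, d=2 → death, X_6=1
t=6: X=1, d=0 → birth, X_7=2
t=7: X=2, d=6 → hold, X_8=2
t=8: X=2, d=6 → hold, X_9=2
t=9: X=2, d=6 → hold, X_10=2
t=10: X=2, d=2 → death, X_11=1
t=11: X=1, d=4 → hold, X_12=1
t=12: X=1, d=7 → hold, X_13=1
t=13: X=1, d=4 → hold, X_14=1

1


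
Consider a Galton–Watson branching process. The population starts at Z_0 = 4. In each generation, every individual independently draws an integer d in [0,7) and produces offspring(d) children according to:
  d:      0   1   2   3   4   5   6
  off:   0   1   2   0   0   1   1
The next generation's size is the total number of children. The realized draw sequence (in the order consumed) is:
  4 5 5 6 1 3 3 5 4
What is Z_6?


0

gen 0: Z_0=4, draws=[4, 5, 5, 6], offspring=[0, 1, 1, 1], Z_1=3
gen 1: Z_1=3, draws=[1, 3, 3], offspring=[1, 0, 0], Z_2=1
gen 2: Z_2=1, draws=[5], offspring=[1], Z_3=1
gen 3: Z_3=1, draws=[4], offspring=[0], Z_4=0
gen 4: Z_4=0, draws=[], offspring=[], Z_5=0
gen 5: Z_5=0, draws=[], offspring=[], Z_6=0


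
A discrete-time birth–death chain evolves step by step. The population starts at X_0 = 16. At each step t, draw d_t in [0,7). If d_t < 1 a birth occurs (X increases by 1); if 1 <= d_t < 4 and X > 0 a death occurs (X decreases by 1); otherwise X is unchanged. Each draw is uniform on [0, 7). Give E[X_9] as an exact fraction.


94/7

X can drop by at most 1 per step and X_0 = 16 > T = 9, so X_t >= 16 − t >= 7 > 0 for every t <= 9: the floor at 0 (the 'and X > 0' condition) never binds. Hence X_9 = X_0 + Σ_{t<9} Y_t with i.i.d. increments Y_t = y(d_t) ∈ {+1, −1, 0}.
Outcome values over d=0..6: [1, -1, -1, -1, 0, 0, 0]
Σy = -2, Σy² = 4, M = 7
μ = -2/7 = -2/7,  σ² = 4/7 − (-2/7)² = 24/49
E[X_9] = 16 + 9·(-2/7) = 94/7


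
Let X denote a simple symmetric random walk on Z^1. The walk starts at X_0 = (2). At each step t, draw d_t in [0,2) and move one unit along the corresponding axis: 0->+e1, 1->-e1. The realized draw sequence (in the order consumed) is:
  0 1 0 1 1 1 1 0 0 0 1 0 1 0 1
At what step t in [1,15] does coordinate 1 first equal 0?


6

t=0: X=(2), d=0 → +e1, X_1=(3)
t=1: X=(3), d=1 → -e1, X_2=(2)
t=2: X=(2), d=0 → +e1, X_3=(3)
t=3: X=(3), d=1 → -e1, X_4=(2)
t=4: X=(2), d=1 → -e1, X_5=(1)
t=5: X=(1), d=1 → -e1, X_6=(0)
t=6: X=(0), d=1 → -e1, X_7=(-1)
t=7: X=(-1), d=0 → +e1, X_8=(0)
t=8: X=(0), d=0 → +e1, X_9=(1)
t=9: X=(1), d=0 → +e1, X_10=(2)
t=10: X=(2), d=1 → -e1, X_11=(1)
t=11: X=(1), d=0 → +e1, X_12=(2)
t=12: X=(2), d=1 → -e1, X_13=(1)
t=13: X=(1), d=0 → +e1, X_14=(2)
t=14: X=(2), d=1 → -e1, X_15=(1)


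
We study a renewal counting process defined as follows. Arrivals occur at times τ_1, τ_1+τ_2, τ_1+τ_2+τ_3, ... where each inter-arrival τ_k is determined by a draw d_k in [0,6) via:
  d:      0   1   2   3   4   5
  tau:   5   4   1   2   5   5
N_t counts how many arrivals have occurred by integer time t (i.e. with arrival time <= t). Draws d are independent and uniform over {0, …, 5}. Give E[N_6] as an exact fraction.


Inter-arrival values over d=0..5: [5, 4, 1, 2, 5, 5]
Each d has probability 1/6, so the pmf of τ is: f(1) = 1/6, f(2) = 1/6, f(4) = 1/6, f(5) = 1/2
Renewal equation for m(n) = E[N_n]: condition on τ_1 = k (if k <= n, one arrival plus a fresh copy on the remaining n−k steps): m(n) = F(n) + Σ_{k<=n} f(k)·m(n−k), where F(n) = P(τ <= n) and m(0) = 0
m(1) = F(1) = 1/6
m(2) = F(2) + f(1)·m(1) = 1/3 + 1/6·1/6 = 13/36
m(3) = F(3) + f(1)·m(2) + f(2)·m(1) = 1/3 + 1/6·13/36 + 1/6·1/6 = 91/216
m(4) = F(4) + f(1)·m(3) + f(2)·m(2) = 1/2 + 1/6·91/216 + 1/6·13/36 = 817/1296
m(5) = F(5) + f(1)·m(4) + f(2)·m(3) + f(4)·m(1) = 1 + 1/6·817/1296 + 1/6·91/216 + 1/6·1/6 = 9355/7776
m(6) = F(6) + f(1)·m(5) + f(2)·m(4) + f(4)·m(2) + f(5)·m(1) = 1 + 1/6·9355/7776 + 1/6·817/1296 + 1/6·13/36 + 1/2·1/6 = 67609/46656
E[N_6] = m(6) = 67609/46656

67609/46656


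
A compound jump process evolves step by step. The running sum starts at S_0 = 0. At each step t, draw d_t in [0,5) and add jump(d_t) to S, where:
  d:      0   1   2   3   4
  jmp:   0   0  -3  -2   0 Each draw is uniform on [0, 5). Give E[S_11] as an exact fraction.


Outcome values over d=0..4: [0, 0, -3, -2, 0]
Σy = -5, Σy² = 13, M = 5
μ = -5/5 = -1,  σ² = 13/5 − (-1)² = 8/5
E[S_11] = 0 + 11·(-1) = -11

-11


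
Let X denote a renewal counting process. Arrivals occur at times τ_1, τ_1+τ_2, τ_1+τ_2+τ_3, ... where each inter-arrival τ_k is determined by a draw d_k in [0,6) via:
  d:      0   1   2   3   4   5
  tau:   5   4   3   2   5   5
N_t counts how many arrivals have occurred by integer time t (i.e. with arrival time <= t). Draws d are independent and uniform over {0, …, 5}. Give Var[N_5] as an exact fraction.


Inter-arrival values over d=0..5: [5, 4, 3, 2, 5, 5]
Each d has probability 1/6, so the pmf of τ is: f(2) = 1/6, f(3) = 1/6, f(4) = 1/6, f(5) = 1/2
Let p_n(j) = P(N_n = j), with p_0 = [1]. Condition on τ_1: p_n(0) = P(τ > n), and for j >= 1, p_n(j) = Σ_{k<=n} f(k)·p_{n−k}(j−1)
p_1 = [1]  (j = 0)
p_2 = [5/6, 1/6]  (j = 0..1)
p_3 = [2/3, 1/3]  (j = 0..1)
p_4 = [1/2, 17/36, 1/36]  (j = 0..2)
p_5 = [0, 11/12, 1/12]  (j = 0..2)
E[N_5] = Σ j·p_5(j) = 13/12;  E[N_5²] = Σ j²·p_5(j) = 5/4
Var[N_5] = 5/4 − (13/12)² = 11/144

11/144


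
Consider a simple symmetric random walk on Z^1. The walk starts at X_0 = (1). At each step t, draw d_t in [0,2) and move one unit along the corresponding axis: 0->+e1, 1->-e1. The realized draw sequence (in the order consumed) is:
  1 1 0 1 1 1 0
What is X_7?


t=0: X=(1), d=1 → -e1, X_1=(0)
t=1: X=(0), d=1 → -e1, X_2=(-1)
t=2: X=(-1), d=0 → +e1, X_3=(0)
t=3: X=(0), d=1 → -e1, X_4=(-1)
t=4: X=(-1), d=1 → -e1, X_5=(-2)
t=5: X=(-2), d=1 → -e1, X_6=(-3)
t=6: X=(-3), d=0 → +e1, X_7=(-2)

(-2)


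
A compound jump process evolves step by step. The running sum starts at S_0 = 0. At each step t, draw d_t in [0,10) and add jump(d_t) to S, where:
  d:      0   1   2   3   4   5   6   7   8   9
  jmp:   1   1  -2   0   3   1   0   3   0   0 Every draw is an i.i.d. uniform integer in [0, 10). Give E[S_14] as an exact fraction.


49/5

Outcome values over d=0..9: [1, 1, -2, 0, 3, 1, 0, 3, 0, 0]
Σy = 7, Σy² = 25, M = 10
μ = 7/10 = 7/10,  σ² = 25/10 − (7/10)² = 201/100
E[S_14] = 0 + 14·(7/10) = 49/5
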